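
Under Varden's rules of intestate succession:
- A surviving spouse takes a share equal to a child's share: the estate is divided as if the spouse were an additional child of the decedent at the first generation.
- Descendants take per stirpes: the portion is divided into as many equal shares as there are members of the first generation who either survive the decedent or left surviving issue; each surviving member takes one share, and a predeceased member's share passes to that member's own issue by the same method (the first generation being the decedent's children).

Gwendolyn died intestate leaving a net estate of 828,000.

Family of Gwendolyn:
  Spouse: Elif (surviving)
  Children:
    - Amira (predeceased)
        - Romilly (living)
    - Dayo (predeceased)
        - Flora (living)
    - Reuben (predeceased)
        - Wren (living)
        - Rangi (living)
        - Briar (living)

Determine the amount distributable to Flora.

Flora receives 207,000.

The spouse counts as an additional share at the children's level, so there are 4 primary shares of 207,000. Elif takes one such share (207,000).
The children's combined portion (621,000) is divided into 3 shares of 207,000: Amira's 207,000 share passes to Amira's issue; Dayo's 207,000 share passes to Dayo's issue; Reuben's 207,000 share passes to Reuben's issue.
Amira's share (207,000) passes entirely to Romilly.
Dayo's share (207,000) passes entirely to Flora.
Reuben's share (207,000) is divided into 3 shares of 69,000: Wren, Rangi, and Briar each take 69,000.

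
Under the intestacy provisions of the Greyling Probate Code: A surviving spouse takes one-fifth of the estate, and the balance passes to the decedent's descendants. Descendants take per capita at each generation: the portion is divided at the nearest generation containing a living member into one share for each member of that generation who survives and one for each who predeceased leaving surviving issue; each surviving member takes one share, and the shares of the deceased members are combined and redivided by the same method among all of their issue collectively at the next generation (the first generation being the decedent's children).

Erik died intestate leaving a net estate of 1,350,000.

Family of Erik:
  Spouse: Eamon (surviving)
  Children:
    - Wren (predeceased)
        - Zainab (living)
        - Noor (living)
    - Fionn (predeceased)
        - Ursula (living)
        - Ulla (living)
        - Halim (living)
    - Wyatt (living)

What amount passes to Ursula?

Eamon takes one-fifth of 1,350,000 = 270,000. The remaining 1,080,000 passes to the descendants.
The descendants' portion (1,080,000) is divided at the children's generation into 3 shares of 360,000. Wyatt takes 360,000. The 2 shares of the deceased (Wren and Fionn) are combined into a pool of 720,000.
That pool (720,000) is divided at the grandchildren's generation equally among Zainab, Noor, Ursula, Ulla, and Halim: 144,000 each.

Ursula receives 144,000.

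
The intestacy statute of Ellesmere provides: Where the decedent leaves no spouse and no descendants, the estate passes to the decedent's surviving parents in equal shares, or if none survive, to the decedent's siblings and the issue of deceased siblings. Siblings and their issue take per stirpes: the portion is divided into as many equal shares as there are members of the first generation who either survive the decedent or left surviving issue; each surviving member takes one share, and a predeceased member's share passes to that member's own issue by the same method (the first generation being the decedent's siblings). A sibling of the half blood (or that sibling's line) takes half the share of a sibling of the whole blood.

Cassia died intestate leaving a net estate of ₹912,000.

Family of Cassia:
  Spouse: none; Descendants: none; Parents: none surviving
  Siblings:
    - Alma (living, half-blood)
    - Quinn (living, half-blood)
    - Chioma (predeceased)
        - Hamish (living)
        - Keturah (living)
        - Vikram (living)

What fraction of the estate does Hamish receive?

Hamish receives 1/6 of the estate.

The entire ₹912,000 passes to the siblings and their issue.
Counting each half-blood sibling's line as half a unit, there are 2 units in ₹912,000, so one unit is ₹456,000. Whole-blood lines (Chioma) take ₹456,000 each; half-blood lines (Alma and Quinn) take ₹228,000 each.
Chioma's share (₹456,000) is divided into 3 shares of ₹152,000: Hamish, Keturah, and Vikram each take ₹152,000.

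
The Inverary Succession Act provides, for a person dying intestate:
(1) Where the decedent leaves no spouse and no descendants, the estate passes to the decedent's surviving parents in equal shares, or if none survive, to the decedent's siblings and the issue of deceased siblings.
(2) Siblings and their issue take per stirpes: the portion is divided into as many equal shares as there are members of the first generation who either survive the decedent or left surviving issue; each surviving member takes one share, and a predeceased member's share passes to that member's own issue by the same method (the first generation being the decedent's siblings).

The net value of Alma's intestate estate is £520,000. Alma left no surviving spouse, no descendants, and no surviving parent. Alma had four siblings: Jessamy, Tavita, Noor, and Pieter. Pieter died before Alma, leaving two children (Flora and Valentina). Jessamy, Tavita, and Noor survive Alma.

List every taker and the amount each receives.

The entire £520,000 passes to the siblings and their issue.
That amount (£520,000) is divided into 4 shares of £130,000: Jessamy, Tavita, and Noor each take £130,000; Pieter's £130,000 share passes to Pieter's issue.
Pieter's share (£130,000) is divided into 2 shares of £65,000: Flora and Valentina each take £65,000.

Jessamy: £130,000; Tavita: £130,000; Noor: £130,000; Flora: £65,000; Valentina: £65,000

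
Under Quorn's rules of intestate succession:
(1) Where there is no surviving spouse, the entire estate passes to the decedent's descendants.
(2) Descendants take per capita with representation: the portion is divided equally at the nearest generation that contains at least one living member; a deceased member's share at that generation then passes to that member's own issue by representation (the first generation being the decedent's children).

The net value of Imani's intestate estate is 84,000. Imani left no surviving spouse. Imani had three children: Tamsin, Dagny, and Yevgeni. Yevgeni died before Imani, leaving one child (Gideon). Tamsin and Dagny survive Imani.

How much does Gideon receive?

Gideon receives 28,000.

The entire 84,000 passes to the descendants.
That amount (84,000) is divided into 3 shares of 28,000: Tamsin and Dagny each take 28,000; Yevgeni's 28,000 share passes to Yevgeni's issue.
Yevgeni's share (28,000) passes entirely to Gideon.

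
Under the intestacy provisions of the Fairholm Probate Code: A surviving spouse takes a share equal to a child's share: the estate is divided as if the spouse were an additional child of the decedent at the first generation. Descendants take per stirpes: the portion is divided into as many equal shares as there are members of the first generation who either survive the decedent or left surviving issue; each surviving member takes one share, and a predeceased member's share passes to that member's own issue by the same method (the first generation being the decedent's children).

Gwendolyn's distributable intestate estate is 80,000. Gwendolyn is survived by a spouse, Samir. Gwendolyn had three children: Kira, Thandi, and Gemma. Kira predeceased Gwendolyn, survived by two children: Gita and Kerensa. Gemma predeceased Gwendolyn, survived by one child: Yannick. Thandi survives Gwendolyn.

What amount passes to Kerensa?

The spouse counts as an additional share at the children's level, so there are 4 primary shares of 20,000. Samir takes one such share (20,000).
The children's combined portion (60,000) is divided into 3 shares of 20,000: Thandi takes 20,000; Kira's 20,000 share passes to Kira's issue; Gemma's 20,000 share passes to Gemma's issue.
Kira's share (20,000) is divided into 2 shares of 10,000: Gita and Kerensa each take 10,000.
Gemma's share (20,000) passes entirely to Yannick.

Kerensa receives 10,000.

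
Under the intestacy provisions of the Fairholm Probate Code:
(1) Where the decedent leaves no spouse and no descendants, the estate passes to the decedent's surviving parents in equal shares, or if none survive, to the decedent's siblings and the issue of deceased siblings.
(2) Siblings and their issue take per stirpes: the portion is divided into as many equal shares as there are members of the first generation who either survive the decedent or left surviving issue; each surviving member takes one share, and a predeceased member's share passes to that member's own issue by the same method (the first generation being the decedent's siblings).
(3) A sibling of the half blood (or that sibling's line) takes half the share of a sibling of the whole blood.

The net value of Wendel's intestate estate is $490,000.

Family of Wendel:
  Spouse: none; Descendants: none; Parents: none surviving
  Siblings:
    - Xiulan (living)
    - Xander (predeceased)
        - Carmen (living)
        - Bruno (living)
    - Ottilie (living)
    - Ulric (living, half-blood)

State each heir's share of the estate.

The entire $490,000 passes to the siblings and their issue.
Counting each half-blood sibling's line as half a unit, there are 7/2 units in $490,000, so one unit is $140,000. Whole-blood lines (Xiulan, Xander, and Ottilie) take $140,000 each; half-blood lines (Ulric) take $70,000 each.
Xander's share ($140,000) is divided into 2 shares of $70,000: Carmen and Bruno each take $70,000.

Xiulan: $140,000; Carmen: $70,000; Bruno: $70,000; Ottilie: $140,000; Ulric: $70,000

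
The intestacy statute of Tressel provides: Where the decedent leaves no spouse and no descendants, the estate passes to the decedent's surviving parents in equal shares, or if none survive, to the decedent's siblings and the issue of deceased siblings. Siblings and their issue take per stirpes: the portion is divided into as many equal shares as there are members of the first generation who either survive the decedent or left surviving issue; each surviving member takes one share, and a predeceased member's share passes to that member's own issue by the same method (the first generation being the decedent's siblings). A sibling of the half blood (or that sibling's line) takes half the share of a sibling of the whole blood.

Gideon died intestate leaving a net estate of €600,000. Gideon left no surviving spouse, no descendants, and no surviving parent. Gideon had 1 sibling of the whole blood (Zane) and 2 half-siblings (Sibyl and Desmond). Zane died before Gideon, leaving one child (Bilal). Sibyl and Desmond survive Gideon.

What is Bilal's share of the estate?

Bilal receives €300,000.

The entire €600,000 passes to the siblings and their issue.
Counting each half-blood sibling's line as half a unit, there are 2 units in €600,000, so one unit is €300,000. Whole-blood lines (Zane) take €300,000 each; half-blood lines (Sibyl and Desmond) take €150,000 each.
Zane's share (€300,000) passes entirely to Bilal.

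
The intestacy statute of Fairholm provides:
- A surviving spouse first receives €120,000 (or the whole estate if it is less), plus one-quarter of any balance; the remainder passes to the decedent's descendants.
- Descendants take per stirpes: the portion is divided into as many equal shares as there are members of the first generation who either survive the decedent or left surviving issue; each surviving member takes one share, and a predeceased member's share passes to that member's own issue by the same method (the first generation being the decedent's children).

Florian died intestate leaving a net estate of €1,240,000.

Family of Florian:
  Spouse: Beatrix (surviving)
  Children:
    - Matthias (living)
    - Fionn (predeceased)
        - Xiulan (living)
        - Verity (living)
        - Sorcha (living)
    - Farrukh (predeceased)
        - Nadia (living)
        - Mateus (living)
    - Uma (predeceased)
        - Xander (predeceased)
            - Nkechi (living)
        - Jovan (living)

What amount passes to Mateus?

Beatrix first takes €120,000, leaving a balance of €1,120,000. Beatrix then takes one-quarter of the balance (€280,000), for a total of €400,000. The remaining €840,000 passes to the descendants.
The descendants' portion (€840,000) is divided into 4 shares of €210,000: Matthias takes €210,000; Fionn's €210,000 share passes to Fionn's issue; Farrukh's €210,000 share passes to Farrukh's issue; Uma's €210,000 share passes to Uma's issue.
Fionn's share (€210,000) is divided into 3 shares of €70,000: Xiulan, Verity, and Sorcha each take €70,000.
Farrukh's share (€210,000) is divided into 2 shares of €105,000: Nadia and Mateus each take €105,000.
Uma's share (€210,000) is divided into 2 shares of €105,000: Jovan takes €105,000; Xander's €105,000 share passes to Xander's issue.
Xander's share (€105,000) passes entirely to Nkechi.

Mateus receives €105,000.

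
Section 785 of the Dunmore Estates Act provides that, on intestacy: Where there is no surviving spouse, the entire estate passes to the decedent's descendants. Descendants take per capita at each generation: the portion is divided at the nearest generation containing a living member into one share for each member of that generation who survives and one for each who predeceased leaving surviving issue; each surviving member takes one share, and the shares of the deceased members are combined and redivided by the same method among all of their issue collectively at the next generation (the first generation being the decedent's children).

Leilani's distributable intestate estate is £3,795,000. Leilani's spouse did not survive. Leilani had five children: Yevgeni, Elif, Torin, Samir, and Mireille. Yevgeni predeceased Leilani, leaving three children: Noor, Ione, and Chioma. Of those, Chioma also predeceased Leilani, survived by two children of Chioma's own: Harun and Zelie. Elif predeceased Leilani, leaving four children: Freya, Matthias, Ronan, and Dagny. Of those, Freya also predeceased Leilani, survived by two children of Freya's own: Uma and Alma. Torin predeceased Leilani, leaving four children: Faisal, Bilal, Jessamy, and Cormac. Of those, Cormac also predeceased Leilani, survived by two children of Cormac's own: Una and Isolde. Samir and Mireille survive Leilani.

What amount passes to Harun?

The entire £3,795,000 passes to the descendants.
That amount (£3,795,000) is divided at the children's generation into 5 shares of £759,000. Samir and Mireille each take £759,000. The 3 shares of the deceased (Yevgeni, Elif, and Torin) are combined into a pool of £2,277,000.
That pool (£2,277,000) is divided at the grandchildren's generation into 11 shares of £207,000. Noor, Ione, Matthias, Ronan, Dagny, Faisal, Bilal, and Jessamy each take £207,000. The 3 shares of the deceased (Chioma, Freya, and Cormac) are combined into a pool of £621,000.
That pool (£621,000) is divided at the great-grandchildren's generation equally among Harun, Zelie, Uma, Alma, Una, and Isolde: £103,500 each.

Harun receives £103,500.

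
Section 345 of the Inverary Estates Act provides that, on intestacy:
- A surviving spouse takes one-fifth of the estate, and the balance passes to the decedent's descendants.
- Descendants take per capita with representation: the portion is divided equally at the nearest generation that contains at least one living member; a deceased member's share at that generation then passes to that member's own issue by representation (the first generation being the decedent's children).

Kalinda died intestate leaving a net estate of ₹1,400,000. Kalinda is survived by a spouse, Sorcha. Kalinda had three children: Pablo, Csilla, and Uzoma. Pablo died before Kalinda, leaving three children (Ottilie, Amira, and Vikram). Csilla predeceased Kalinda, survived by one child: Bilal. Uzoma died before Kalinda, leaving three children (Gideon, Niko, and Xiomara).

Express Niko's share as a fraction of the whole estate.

Niko receives 4/35 of the estate.

Sorcha takes one-fifth of ₹1,400,000 = ₹280,000. The remaining ₹1,120,000 passes to the descendants.
No child survives, so the initial division is made at the grandchildren's generation.
The descendants' portion (₹1,120,000) is divided into 7 shares of ₹160,000: Ottilie, Amira, Vikram, Bilal, Gideon, Niko, and Xiomara each take ₹160,000.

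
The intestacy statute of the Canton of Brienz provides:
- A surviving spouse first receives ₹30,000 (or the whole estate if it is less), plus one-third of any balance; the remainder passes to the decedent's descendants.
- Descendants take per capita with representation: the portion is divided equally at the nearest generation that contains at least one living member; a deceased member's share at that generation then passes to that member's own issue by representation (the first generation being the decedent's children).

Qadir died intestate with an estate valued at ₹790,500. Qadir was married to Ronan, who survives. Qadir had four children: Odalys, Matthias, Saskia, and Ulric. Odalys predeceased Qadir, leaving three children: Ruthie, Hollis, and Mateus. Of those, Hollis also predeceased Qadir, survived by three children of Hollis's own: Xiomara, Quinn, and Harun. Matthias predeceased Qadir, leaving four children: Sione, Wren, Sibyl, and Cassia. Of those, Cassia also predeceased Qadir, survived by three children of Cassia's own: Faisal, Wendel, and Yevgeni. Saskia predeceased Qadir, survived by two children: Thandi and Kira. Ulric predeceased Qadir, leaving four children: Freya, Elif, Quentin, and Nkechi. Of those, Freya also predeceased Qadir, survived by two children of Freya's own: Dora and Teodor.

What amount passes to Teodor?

Ronan first takes ₹30,000, leaving a balance of ₹760,500. Ronan then takes one-third of the balance (₹253,500), for a total of ₹283,500. The remaining ₹507,000 passes to the descendants.
No child survives, so the initial division is made at the grandchildren's generation.
The descendants' portion (₹507,000) is divided into 13 shares of ₹39,000: Ruthie, Mateus, Sione, Wren, Sibyl, Thandi, Kira, Elif, Quentin, and Nkechi each take ₹39,000; Hollis's ₹39,000 share passes to Hollis's issue; Cassia's ₹39,000 share passes to Cassia's issue; Freya's ₹39,000 share passes to Freya's issue.
Hollis's share (₹39,000) is divided into 3 shares of ₹13,000: Xiomara, Quinn, and Harun each take ₹13,000.
Cassia's share (₹39,000) is divided into 3 shares of ₹13,000: Faisal, Wendel, and Yevgeni each take ₹13,000.
Freya's share (₹39,000) is divided into 2 shares of ₹19,500: Dora and Teodor each take ₹19,500.

Teodor receives ₹19,500.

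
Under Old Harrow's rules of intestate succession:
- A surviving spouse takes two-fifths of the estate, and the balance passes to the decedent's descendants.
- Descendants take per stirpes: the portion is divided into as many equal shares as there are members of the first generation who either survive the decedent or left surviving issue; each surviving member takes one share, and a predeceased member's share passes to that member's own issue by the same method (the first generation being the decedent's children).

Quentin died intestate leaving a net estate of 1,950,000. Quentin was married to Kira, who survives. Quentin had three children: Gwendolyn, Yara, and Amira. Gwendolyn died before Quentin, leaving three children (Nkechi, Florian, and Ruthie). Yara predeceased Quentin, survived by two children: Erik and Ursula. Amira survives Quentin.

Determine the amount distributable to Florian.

Florian receives 130,000.

Kira takes two-fifths of 1,950,000 = 780,000. The remaining 1,170,000 passes to the descendants.
The descendants' portion (1,170,000) is divided into 3 shares of 390,000: Amira takes 390,000; Gwendolyn's 390,000 share passes to Gwendolyn's issue; Yara's 390,000 share passes to Yara's issue.
Gwendolyn's share (390,000) is divided into 3 shares of 130,000: Nkechi, Florian, and Ruthie each take 130,000.
Yara's share (390,000) is divided into 2 shares of 195,000: Erik and Ursula each take 195,000.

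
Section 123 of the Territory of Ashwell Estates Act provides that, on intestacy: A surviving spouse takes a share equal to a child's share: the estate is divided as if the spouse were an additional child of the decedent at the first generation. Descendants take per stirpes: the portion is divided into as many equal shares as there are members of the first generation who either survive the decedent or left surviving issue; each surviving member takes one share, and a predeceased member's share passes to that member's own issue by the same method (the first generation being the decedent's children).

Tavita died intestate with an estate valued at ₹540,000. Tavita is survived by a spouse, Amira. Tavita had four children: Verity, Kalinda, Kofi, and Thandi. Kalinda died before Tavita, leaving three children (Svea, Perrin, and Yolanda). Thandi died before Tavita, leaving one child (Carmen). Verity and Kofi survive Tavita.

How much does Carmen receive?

Carmen receives ₹108,000.

The spouse counts as an additional share at the children's level, so there are 5 primary shares of ₹108,000. Amira takes one such share (₹108,000).
The children's combined portion (₹432,000) is divided into 4 shares of ₹108,000: Verity and Kofi each take ₹108,000; Kalinda's ₹108,000 share passes to Kalinda's issue; Thandi's ₹108,000 share passes to Thandi's issue.
Kalinda's share (₹108,000) is divided into 3 shares of ₹36,000: Svea, Perrin, and Yolanda each take ₹36,000.
Thandi's share (₹108,000) passes entirely to Carmen.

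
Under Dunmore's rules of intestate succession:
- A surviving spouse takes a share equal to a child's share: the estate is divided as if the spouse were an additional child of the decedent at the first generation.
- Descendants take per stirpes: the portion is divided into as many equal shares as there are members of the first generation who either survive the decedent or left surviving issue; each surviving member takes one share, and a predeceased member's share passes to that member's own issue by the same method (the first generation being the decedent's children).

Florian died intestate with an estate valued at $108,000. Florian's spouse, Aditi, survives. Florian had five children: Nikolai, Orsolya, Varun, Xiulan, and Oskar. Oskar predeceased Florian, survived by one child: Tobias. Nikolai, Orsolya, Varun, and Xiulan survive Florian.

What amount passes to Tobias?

Tobias receives $18,000.

The spouse counts as an additional share at the children's level, so there are 6 primary shares of $18,000. Aditi takes one such share ($18,000).
The children's combined portion ($90,000) is divided into 5 shares of $18,000: Nikolai, Orsolya, Varun, and Xiulan each take $18,000; Oskar's $18,000 share passes to Oskar's issue.
Oskar's share ($18,000) passes entirely to Tobias.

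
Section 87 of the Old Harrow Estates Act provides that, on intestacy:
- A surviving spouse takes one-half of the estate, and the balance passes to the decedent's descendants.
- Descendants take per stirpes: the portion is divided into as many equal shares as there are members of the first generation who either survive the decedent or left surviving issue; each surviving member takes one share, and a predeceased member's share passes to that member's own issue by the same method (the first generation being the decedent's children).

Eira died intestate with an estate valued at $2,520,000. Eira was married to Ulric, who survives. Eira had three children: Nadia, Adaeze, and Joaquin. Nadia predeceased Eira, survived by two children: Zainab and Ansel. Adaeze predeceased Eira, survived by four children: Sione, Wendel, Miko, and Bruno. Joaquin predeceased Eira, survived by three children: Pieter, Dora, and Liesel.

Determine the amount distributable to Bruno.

Ulric takes one-half of $2,520,000 = $1,260,000. The remaining $1,260,000 passes to the descendants.
The descendants' portion ($1,260,000) is divided into 3 shares of $420,000: Nadia's $420,000 share passes to Nadia's issue; Adaeze's $420,000 share passes to Adaeze's issue; Joaquin's $420,000 share passes to Joaquin's issue.
Nadia's share ($420,000) is divided into 2 shares of $210,000: Zainab and Ansel each take $210,000.
Adaeze's share ($420,000) is divided into 4 shares of $105,000: Sione, Wendel, Miko, and Bruno each take $105,000.
Joaquin's share ($420,000) is divided into 3 shares of $140,000: Pieter, Dora, and Liesel each take $140,000.

Bruno receives $105,000.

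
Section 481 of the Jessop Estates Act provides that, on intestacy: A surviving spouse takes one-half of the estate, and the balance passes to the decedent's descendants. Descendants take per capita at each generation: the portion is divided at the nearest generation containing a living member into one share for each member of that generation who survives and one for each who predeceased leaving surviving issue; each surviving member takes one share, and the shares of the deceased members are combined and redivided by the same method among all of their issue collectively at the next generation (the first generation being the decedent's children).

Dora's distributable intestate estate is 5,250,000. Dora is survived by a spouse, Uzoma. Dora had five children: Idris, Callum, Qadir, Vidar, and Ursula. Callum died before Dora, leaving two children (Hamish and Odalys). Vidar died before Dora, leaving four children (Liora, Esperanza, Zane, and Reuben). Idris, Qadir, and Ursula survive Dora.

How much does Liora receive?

Uzoma takes one-half of 5,250,000 = 2,625,000. The remaining 2,625,000 passes to the descendants.
The descendants' portion (2,625,000) is divided at the children's generation into 5 shares of 525,000. Idris, Qadir, and Ursula each take 525,000. The 2 shares of the deceased (Callum and Vidar) are combined into a pool of 1,050,000.
That pool (1,050,000) is divided at the grandchildren's generation equally among Hamish, Odalys, Liora, Esperanza, Zane, and Reuben: 175,000 each.

Liora receives 175,000.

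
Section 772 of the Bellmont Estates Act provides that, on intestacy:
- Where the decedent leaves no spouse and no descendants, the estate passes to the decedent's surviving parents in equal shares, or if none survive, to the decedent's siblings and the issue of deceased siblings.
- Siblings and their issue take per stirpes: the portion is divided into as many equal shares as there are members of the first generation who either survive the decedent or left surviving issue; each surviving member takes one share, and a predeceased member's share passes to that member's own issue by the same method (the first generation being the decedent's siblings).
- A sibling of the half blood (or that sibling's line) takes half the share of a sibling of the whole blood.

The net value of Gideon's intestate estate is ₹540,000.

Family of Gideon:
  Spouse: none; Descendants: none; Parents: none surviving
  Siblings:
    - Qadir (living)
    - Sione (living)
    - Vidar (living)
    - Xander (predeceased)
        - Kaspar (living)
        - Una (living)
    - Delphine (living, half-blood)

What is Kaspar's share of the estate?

The entire ₹540,000 passes to the siblings and their issue.
Counting each half-blood sibling's line as half a unit, there are 9/2 units in ₹540,000, so one unit is ₹120,000. Whole-blood lines (Qadir, Sione, Vidar, and Xander) take ₹120,000 each; half-blood lines (Delphine) take ₹60,000 each.
Xander's share (₹120,000) is divided into 2 shares of ₹60,000: Kaspar and Una each take ₹60,000.

Kaspar receives ₹60,000.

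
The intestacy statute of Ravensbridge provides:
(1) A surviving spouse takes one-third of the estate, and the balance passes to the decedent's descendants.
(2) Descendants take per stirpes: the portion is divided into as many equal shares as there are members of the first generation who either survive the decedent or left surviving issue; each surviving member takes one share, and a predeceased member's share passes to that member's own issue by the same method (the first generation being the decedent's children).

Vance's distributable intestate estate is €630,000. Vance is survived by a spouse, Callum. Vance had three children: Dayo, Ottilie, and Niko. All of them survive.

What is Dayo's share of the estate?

Callum takes one-third of €630,000 = €210,000. The remaining €420,000 passes to the descendants.
The descendants' portion (€420,000) is divided into 3 shares of €140,000: Dayo, Ottilie, and Niko each take €140,000.

Dayo receives €140,000.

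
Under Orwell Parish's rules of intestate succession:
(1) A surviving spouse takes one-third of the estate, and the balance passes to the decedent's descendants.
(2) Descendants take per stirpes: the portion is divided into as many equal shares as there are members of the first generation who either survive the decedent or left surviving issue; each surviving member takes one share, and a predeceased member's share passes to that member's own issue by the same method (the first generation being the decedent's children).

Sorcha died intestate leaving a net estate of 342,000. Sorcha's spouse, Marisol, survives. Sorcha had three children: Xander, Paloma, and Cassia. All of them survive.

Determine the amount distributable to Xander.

Xander receives 76,000.

Marisol takes one-third of 342,000 = 114,000. The remaining 228,000 passes to the descendants.
The descendants' portion (228,000) is divided into 3 shares of 76,000: Xander, Paloma, and Cassia each take 76,000.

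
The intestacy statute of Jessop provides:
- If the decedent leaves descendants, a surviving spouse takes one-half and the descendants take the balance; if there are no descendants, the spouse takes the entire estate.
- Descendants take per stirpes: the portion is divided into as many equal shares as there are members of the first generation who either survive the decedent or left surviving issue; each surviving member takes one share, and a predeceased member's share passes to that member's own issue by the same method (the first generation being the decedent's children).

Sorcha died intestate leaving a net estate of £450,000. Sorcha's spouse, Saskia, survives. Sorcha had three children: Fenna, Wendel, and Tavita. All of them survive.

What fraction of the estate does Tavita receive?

Tavita receives 1/6 of the estate.

Saskia takes one-half of £450,000 = £225,000. The remaining £225,000 passes to the descendants.
The descendants' portion (£225,000) is divided into 3 shares of £75,000: Fenna, Wendel, and Tavita each take £75,000.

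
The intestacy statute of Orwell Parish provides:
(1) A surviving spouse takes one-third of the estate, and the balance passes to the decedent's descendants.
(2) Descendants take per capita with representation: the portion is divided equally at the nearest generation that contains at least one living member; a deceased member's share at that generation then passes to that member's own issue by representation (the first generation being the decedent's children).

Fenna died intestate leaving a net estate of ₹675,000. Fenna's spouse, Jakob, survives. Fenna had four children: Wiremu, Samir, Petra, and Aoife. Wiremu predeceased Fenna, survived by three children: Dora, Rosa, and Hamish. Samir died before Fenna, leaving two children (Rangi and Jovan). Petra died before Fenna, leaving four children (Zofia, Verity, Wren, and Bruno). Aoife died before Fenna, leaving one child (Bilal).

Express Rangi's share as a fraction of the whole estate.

Jakob takes one-third of ₹675,000 = ₹225,000. The remaining ₹450,000 passes to the descendants.
No child survives, so the initial division is made at the grandchildren's generation.
The descendants' portion (₹450,000) is divided into 10 shares of ₹45,000: Dora, Rosa, Hamish, Rangi, Jovan, Zofia, Verity, Wren, Bruno, and Bilal each take ₹45,000.

Rangi receives 1/15 of the estate.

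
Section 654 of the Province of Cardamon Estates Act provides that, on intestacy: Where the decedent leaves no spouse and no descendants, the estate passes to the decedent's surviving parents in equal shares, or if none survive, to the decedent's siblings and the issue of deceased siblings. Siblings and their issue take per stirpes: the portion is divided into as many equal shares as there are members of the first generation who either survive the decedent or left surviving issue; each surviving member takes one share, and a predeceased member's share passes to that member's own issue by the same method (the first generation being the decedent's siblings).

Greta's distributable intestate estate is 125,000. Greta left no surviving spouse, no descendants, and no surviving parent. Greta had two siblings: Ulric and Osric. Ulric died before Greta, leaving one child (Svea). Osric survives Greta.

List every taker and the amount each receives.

Svea: 62,500; Osric: 62,500

The entire 125,000 passes to the siblings and their issue.
That amount (125,000) is divided into 2 shares of 62,500: Osric takes 62,500; Ulric's 62,500 share passes to Ulric's issue.
Ulric's share (62,500) passes entirely to Svea.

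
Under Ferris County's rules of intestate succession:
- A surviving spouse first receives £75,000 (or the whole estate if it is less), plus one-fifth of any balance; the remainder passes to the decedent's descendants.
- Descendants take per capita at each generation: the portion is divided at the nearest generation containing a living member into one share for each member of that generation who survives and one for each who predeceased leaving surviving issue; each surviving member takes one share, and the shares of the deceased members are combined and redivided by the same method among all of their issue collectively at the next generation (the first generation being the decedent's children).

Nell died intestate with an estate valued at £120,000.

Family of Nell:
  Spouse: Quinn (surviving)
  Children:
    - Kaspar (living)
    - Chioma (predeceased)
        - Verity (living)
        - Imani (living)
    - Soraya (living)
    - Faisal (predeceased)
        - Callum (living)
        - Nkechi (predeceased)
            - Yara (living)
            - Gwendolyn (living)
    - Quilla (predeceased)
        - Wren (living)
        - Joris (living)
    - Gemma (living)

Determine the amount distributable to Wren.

Quinn first takes £75,000, leaving a balance of £45,000. Quinn then takes one-fifth of the balance (£9,000), for a total of £84,000. The remaining £36,000 passes to the descendants.
The descendants' portion (£36,000) is divided at the children's generation into 6 shares of £6,000. Kaspar, Soraya, and Gemma each take £6,000. The 3 shares of the deceased (Chioma, Faisal, and Quilla) are combined into a pool of £18,000.
That pool (£18,000) is divided at the grandchildren's generation into 6 shares of £3,000. Verity, Imani, Callum, Wren, and Joris each take £3,000. The remaining share for the deceased Nkechi (£3,000) is carried to the next generation.
That pool (£3,000) is divided at the great-grandchildren's generation equally among Yara and Gwendolyn: £1,500 each.

Wren receives £3,000.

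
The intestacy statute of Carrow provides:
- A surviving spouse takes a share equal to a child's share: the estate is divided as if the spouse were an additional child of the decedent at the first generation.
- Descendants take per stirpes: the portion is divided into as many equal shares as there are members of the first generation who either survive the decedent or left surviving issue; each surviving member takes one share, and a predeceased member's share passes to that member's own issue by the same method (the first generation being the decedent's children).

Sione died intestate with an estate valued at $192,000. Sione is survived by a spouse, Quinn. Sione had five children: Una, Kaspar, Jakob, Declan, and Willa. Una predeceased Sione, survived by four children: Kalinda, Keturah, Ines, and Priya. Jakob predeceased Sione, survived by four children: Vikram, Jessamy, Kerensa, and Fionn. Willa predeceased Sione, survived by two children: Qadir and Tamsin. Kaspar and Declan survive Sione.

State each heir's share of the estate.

Quinn: $32,000; Kalinda: $8,000; Keturah: $8,000; Ines: $8,000; Priya: $8,000; Kaspar: $32,000; Vikram: $8,000; Jessamy: $8,000; Kerensa: $8,000; Fionn: $8,000; Declan: $32,000; Qadir: $16,000; Tamsin: $16,000

The spouse counts as an additional share at the children's level, so there are 6 primary shares of $32,000. Quinn takes one such share ($32,000).
The children's combined portion ($160,000) is divided into 5 shares of $32,000: Kaspar and Declan each take $32,000; Una's $32,000 share passes to Una's issue; Jakob's $32,000 share passes to Jakob's issue; Willa's $32,000 share passes to Willa's issue.
Una's share ($32,000) is divided into 4 shares of $8,000: Kalinda, Keturah, Ines, and Priya each take $8,000.
Jakob's share ($32,000) is divided into 4 shares of $8,000: Vikram, Jessamy, Kerensa, and Fionn each take $8,000.
Willa's share ($32,000) is divided into 2 shares of $16,000: Qadir and Tamsin each take $16,000.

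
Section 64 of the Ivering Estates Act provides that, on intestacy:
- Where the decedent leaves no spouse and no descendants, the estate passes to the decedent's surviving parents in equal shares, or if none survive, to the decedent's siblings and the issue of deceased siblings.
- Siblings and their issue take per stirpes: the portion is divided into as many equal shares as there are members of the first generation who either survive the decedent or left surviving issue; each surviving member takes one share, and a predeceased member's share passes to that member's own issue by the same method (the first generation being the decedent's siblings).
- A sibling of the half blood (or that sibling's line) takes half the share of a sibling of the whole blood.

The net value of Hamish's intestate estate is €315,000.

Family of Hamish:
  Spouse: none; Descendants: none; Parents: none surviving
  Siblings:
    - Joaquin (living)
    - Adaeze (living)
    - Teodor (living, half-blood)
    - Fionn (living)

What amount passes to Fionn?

Fionn receives €90,000.

The entire €315,000 passes to the siblings and their issue.
Counting each half-blood sibling's line as half a unit, there are 7/2 units in €315,000, so one unit is €90,000. Whole-blood lines (Joaquin, Adaeze, and Fionn) take €90,000 each; half-blood lines (Teodor) take €45,000 each.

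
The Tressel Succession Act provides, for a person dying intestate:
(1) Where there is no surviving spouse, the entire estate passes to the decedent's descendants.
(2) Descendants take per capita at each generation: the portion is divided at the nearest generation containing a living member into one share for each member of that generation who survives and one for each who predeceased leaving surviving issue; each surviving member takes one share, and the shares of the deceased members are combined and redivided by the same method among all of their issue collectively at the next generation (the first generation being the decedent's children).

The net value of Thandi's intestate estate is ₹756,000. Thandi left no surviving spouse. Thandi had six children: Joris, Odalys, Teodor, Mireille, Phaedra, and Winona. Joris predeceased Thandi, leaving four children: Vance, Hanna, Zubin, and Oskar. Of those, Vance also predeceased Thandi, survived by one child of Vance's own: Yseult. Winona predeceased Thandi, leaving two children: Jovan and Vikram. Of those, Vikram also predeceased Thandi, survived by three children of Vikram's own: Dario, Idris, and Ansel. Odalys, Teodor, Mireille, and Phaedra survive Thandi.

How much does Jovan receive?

The entire ₹756,000 passes to the descendants.
That amount (₹756,000) is divided at the children's generation into 6 shares of ₹126,000. Odalys, Teodor, Mireille, and Phaedra each take ₹126,000. The 2 shares of the deceased (Joris and Winona) are combined into a pool of ₹252,000.
That pool (₹252,000) is divided at the grandchildren's generation into 6 shares of ₹42,000. Hanna, Zubin, Oskar, and Jovan each take ₹42,000. The 2 shares of the deceased (Vance and Vikram) are combined into a pool of ₹84,000.
That pool (₹84,000) is divided at the great-grandchildren's generation equally among Yseult, Dario, Idris, and Ansel: ₹21,000 each.

Jovan receives ₹42,000.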